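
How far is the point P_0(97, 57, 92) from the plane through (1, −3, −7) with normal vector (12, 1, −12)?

24/17

The plane has equation n·(r − (1, −3, −7)) = 0, i.e. n·r = 93.
Then n·(97, 57, 92) − 93 = 24.
|n| = √(144 + 1 + 144) = 17, so the distance is |24|/17 = 24/17.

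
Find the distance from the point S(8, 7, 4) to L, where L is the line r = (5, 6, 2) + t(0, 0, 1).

√10

Direction vector d = (0, 0, 1).
AP = (3, 1, 2), and AP × d = (1, -3, 0).
|AP × d|² = 10 and |d|² = 1, so the distance is √10.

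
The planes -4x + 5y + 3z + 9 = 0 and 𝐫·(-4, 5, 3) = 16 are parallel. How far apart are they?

5/√2

Both planes have normal n = (-4, 5, 3), |n| = 5√2. Any point on the first plane is at distance |16 − (-9)|/|n| = 25/(5√2) = 5√2/2 from the second.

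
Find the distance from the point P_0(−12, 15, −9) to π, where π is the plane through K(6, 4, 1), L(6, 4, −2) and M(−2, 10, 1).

2

KL = (0, 0, −3) and KM = (−8, 6, 0), so a normal is n = KL × KM = (18, 24, 0).
n = (18, 24, 0); n·P − 204 = -60; |n| = 30; distance = 60/30 = 2.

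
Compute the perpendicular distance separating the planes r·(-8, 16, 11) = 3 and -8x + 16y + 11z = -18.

Both planes have normal n = (-8, 16, 11), |n| = 21. Any point on the first plane is at distance |(-18) − 3|/|n| = 21/21 = 1 from the second.

1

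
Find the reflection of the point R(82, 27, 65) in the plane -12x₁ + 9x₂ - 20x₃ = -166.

n = (-12, 9, -20), |n|² = 625, n·R − (-166) = -1875, so t = -1875/625 = -3.
Foot F = R − (-3)·n = (46, 54, 5); the reflection is 2F − R = (10, 81, -55).

(10, 81, -55)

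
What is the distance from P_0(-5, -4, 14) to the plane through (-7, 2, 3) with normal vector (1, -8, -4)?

2/3

The plane has equation n·(r − (-7, 2, 3)) = 0, i.e. n·r = -35.
Then n·(-5, -4, 14) - (-35) = 6.
|n| = √(1 + 64 + 16) = 9, so the distance is |6|/9 = 2/3.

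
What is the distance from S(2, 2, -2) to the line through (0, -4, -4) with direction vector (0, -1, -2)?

Direction vector d = (0, -1, -2).
AP = (2, 6, 2), and AP × d = (-10, 4, -2).
|AP × d|² = 120 and |d|² = 5, so the distance is √(120/5) = √24 = 2√6.

2√6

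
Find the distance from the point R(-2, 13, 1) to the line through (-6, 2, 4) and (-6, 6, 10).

A direction vector is d = (0, 4, 6).
AP = (4, 11, -3), and AP × d = (78, -24, 16).
|AP × d|² = 6916 and |d|² = 52, so the distance is √(6916/52) = √133.

√133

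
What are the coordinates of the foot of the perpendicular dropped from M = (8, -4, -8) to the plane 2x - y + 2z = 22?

(12, -6, -4)

n = (2, -1, 2), |n|² = 9, and n·M − 22 = -18.
t = -18/9 = -2, so the foot is M − t·n = (8, -4, -8) − (-2)·(2, -1, 2) = (12, -6, -4).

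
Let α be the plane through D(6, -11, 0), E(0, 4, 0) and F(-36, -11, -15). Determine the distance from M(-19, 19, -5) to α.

1/3

DE = (-6, 15, 0) and DF = (-42, 0, -15), so a normal is n = DE × DF = (-225, -90, 630).
d = |(-225)·(-19) + (-90)·19 + 630·(-5) − (-360)| / √(50625 + 8100 + 396900) = |-225| / 675 = 1/3.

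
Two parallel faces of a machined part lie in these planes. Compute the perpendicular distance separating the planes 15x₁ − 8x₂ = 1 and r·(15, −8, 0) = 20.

19/17

With common normal n = (15, −8, 0) (|n| = 17), the distance is |1 − 20|/|n| = 19/17.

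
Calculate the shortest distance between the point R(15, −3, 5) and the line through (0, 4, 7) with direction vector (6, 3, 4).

√217

Direction vector d = (6, 3, 4).
AP = (15, −7, −2); AP·d = 61, |AP|² = 278, |d|² = 61.
distance² = |AP|² − (AP·d)²/|d|² = 278 − 3721/61 = 217, so the distance is √217.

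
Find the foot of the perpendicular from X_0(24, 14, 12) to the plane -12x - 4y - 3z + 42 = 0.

(0, 6, 6)

The perpendicular from X_0 has direction n = (-12, -4, -3): r = (24, 14, 12) + λ(-12, -4, -3).
Substitute into the plane: n·(X_0 + λn) = -42 gives -380 + 169λ = -42, so λ = 2.
Foot = (24, 14, 12) + 2·(-12, -4, -3) = (0, 6, 6).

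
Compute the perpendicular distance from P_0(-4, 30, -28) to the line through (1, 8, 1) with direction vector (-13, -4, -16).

3√101

Direction vector d = (-13, -4, -16).
AP = (-5, 22, -29), and AP × d = (-468, 297, 306).
|AP × d|² = 400869 and |d|² = 441, so the distance is √(400869/441) = √909 = 3√101.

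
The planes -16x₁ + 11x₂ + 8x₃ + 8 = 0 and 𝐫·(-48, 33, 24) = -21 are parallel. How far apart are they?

Divide the second equation by 3 to match normals: -16x₁ + 11x₂ + 8x₃ = -7.
With common normal n = (-16, 11, 8) (|n| = 21), the distance is |(-8) − (-7)|/|n| = 1/21.

1/21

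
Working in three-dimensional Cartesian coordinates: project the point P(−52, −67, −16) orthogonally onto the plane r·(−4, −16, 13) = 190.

n = (−4, −16, 13), |n|² = 441, and n·P − 190 = 882.
t = 882/441 = 2, so the foot is P − t·n = (−52, −67, −16) − 2·(−4, −16, 13) = (−44, −35, −42).

(-44, -35, -42)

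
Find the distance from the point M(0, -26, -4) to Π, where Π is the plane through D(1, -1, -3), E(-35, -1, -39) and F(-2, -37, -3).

DE = (-36, 0, -36) and DF = (-3, -36, 0), so a normal is n = DE × DF = (-1296, 108, 1296).
Then n·(0, -26, -4) - (-5292) = -2700.
|n| = √(1679616 + 11664 + 1679616) = 1836, so the distance is |-2700|/1836 = 25/17.

25/17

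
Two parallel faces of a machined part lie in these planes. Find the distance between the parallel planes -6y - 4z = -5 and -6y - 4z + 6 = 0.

1/(2√13)

Both planes have normal n = (0, -6, -4), |n| = 2√13. Any point on the first plane is at distance |(-6) − (-5)|/|n| = 1/(2√13) from the second.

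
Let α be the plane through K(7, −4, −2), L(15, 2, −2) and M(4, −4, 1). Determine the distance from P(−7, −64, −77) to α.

27√34/34

KL = (8, 6, 0) and KM = (−3, 0, 3), so a normal is n = KL × KM = (18, −24, 18).
d = |18·(-7) + (-24)·(-64) + 18·(-77) − 186| / √(324 + 576 + 324) = |-162| / (6√34) = 27√34/34.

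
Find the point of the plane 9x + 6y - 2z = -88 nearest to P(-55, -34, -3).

The perpendicular from P has direction n = (9, 6, -2): r = (-55, -34, -3) + t(9, 6, -2).
Substitute into the plane: n·(P + tn) = -88 gives -693 + 121t = -88, so t = 5.
Foot = (-55, -34, -3) + 5·(9, 6, -2) = (-10, -4, -13).

(-10, -4, -13)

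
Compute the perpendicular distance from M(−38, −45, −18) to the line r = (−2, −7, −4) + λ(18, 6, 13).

2√205

Direction vector d = (18, 6, 13).
AP = (−36, −38, −14); AP·d = -1058, |AP|² = 2936, |d|² = 529.
distance² = |AP|² − (AP·d)²/|d|² = 2936 − 1119364/529 = 820, so the distance is 2√205.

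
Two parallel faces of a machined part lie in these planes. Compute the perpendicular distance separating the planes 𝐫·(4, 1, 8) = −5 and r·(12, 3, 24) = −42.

1

Divide the second equation by 3 to match normals: 4x + y + 8z = -14.
Both planes have normal n = (4, 1, 8), |n| = 9. Any point on the first plane is at distance |(-14) − (-5)|/|n| = 9/9 = 1 from the second.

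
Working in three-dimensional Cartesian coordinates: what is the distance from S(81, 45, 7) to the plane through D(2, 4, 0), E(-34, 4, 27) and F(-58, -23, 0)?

1

DE = (-36, 0, 27) and DF = (-60, -27, 0), so a normal is n = DE × DF = (729, -1620, 972).
n = (729, -1620, 972); n·P − (-5022) = -2025; |n| = 2025; distance = 2025/2025 = 1.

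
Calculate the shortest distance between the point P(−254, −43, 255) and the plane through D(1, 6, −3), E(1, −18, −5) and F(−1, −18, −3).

5

DE = (0, −24, −2) and DF = (−2, −24, 0), so a normal is n = DE × DF = (−48, 4, −48).
d = |(-48)·(-254) + 4·(-43) + (-48)·255 − 120| / √(2304 + 16 + 2304) = |-340| / 68 = 5.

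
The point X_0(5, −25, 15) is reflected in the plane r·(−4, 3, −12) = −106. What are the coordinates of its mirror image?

(-3, -19, -9)

With n = (−4, 3, −12), the signed offset is (n·X_0 − (-106))/|n|² = -169/169 = -1.
X_0' = X_0 − 2t·n = (5, −25, 15) − (-2)·(−4, 3, −12) = (−3, −19, −9).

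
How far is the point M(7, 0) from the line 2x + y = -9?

d = |2·7 + 1·0 − (-9)| / √(4 + 1) = |23|/√5 = 23/√5.

23√5/5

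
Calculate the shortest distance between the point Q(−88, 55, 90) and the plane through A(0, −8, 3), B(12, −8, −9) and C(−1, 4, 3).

AB = (12, 0, −12) and AC = (−1, 12, 0), so a normal is n = AB × AC = (144, 12, 144).
n = (144, 12, 144); n·P − 336 = 612; |n| = 204; distance = 612/204 = 3.

3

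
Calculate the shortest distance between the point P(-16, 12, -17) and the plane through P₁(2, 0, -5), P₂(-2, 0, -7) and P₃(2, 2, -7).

6

P₁P₂ = (-4, 0, -2) and P₁P₃ = (0, 2, -2), so a normal is n = P₁P₂ × P₁P₃ = (4, -8, -8).
Then n·(-16, 12, -17) - 48 = -72.
|n| = √(16 + 64 + 64) = 12, so the distance is |-72|/12 = 6.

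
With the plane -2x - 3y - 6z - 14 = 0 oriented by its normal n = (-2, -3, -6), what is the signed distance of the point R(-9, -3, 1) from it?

n·R − 14 = 7.
|n| = 7, so the signed distance is 7/7 = 1.

1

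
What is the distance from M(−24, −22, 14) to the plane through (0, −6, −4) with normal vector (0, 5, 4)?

The plane has equation n·(r − (0, −6, −4)) = 0, i.e. n·r = -46.
Then n·(−24, −22, 14) − (−46) = −8.
|n| = √(0 + 25 + 16) = √41, so the distance is |-8|/√41 = 8/√41.

8/√41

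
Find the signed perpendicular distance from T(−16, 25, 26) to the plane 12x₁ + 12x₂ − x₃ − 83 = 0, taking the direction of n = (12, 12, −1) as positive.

n·T − 83 = -1.
|n| = 17, so the signed distance is -1/17.

-1/17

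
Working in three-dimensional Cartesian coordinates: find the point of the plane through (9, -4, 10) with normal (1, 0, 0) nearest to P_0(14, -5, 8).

The perpendicular from P_0 has direction n = (1, 0, 0): r = (14, -5, 8) + λ(1, 0, 0).
Substitute into the plane: n·(P_0 + λn) = 9 gives 14 + 1λ = 9, so λ = -5.
Foot = (14, -5, 8) + (-5)·(1, 0, 0) = (9, -5, 8).

(9, -5, 8)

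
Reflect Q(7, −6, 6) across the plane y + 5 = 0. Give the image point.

With n = (0, 1, 0), the signed offset is (n·Q − (-5))/|n|² = -1/1 = -1.
Q' = Q − 2t·n = (7, −6, 6) − (-2)·(0, 1, 0) = (7, −4, 6).

(7, -4, 6)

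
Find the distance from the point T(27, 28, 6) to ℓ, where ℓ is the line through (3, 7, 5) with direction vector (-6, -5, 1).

Direction vector d = (-6, -5, 1).
AP = (24, 21, 1); AP·d = -248, |AP|² = 1018, |d|² = 62.
distance² = |AP|² − (AP·d)²/|d|² = 1018 − 61504/62 = 26, so the distance is √26.

√26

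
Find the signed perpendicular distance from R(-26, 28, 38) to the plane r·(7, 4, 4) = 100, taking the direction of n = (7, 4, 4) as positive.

n·R − 100 = -18.
|n| = 9, so the signed distance is -18/9 = -2.

-2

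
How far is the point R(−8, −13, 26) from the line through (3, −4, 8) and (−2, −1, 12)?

A direction vector is d = (−5, 3, 4).
AP = (−11, −9, 18), and AP × d = (−90, −46, −78).
|AP × d|² = 16300 and |d|² = 50, so the distance is √(16300/50) = √326.

√326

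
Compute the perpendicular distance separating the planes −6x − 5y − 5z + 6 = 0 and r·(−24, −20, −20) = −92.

17/√86

Divide the second equation by 4 to match normals: −6x − 5y − 5z = -23.
With common normal n = (−6, −5, −5) (|n| = √86), the distance is |(-6) − (-23)|/|n| = 17/√86.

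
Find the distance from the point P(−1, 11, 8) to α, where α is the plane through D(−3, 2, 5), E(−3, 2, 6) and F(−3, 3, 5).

2

DE = (0, 0, 1) and DF = (0, 1, 0), so a normal is n = DE × DF = (−1, 0, 0).
Then n·(−1, 11, 8) − 3 = −2.
|n| = √(1 + 0 + 0) = 1, so the distance is |-2|/1 = 2.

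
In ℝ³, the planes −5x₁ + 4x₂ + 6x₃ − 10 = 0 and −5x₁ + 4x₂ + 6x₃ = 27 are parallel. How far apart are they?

17/√77

Both planes have normal n = (−5, 4, 6), |n| = √77. Any point on the first plane is at distance |27 − 10|/|n| = 17/√77 = 17√77/77 from the second.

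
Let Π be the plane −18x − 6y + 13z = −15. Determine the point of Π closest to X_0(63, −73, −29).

(27, -85, -3)

n = (−18, −6, 13), |n|² = 529, and n·X_0 − (-15) = -1058.
t = -1058/529 = -2, so the foot is X_0 − t·n = (63, −73, −29) − (-2)·(−18, −6, 13) = (27, −85, −3).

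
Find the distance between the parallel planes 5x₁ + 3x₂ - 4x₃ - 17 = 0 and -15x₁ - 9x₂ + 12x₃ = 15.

11√2/5

Divide the second equation by -3 to match normals: 5x₁ + 3x₂ - 4x₃ = -5.
With common normal n = (5, 3, -4) (|n| = 5√2), the distance is |17 − (-5)|/|n| = 22/(5√2) = 11√2/5.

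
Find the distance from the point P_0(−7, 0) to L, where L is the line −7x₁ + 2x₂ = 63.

14/√53

d = |(-7)·(-7) + 2·0 − 63| / √(49 + 4) = |-14|/√53 = 14/√53.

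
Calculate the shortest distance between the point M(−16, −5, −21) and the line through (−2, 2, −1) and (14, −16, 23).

A direction vector is d = (16, −18, 24).
AP = (−14, −7, −20), and AP × d = (−528, 16, 364).
|AP × d|² = 411536 and |d|² = 1156, so the distance is √(411536/1156) = √356 = 2√89.

2√89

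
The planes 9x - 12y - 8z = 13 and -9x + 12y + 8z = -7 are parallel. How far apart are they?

6/17

Divide the second equation by -1 to match normals: 9x - 12y - 8z = 7.
With common normal n = (9, -12, -8) (|n| = 17), the distance is |13 − 7|/|n| = 6/17.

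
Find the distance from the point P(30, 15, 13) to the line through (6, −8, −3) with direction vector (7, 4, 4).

√65

Direction vector d = (7, 4, 4).
AP = (24, 23, 16); AP·d = 324, |AP|² = 1361, |d|² = 81.
distance² = |AP|² − (AP·d)²/|d|² = 1361 − 104976/81 = 65, so the distance is √65.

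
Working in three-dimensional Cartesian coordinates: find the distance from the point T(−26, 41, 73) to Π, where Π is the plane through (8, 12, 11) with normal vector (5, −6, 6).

28√97/97

The plane has equation n·(r − (8, 12, 11)) = 0, i.e. n·r = 34.
Then n·(−26, 41, 73) − 34 = 28.
|n| = √(25 + 36 + 36) = √97, so the distance is |28|/√97 = 28/√97.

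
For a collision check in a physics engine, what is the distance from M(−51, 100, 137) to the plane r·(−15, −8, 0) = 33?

4

n = (−15, −8, 0); n·P − 33 = -68; |n| = 17; distance = 68/17 = 4.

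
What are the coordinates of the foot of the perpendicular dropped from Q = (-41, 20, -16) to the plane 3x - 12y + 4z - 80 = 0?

(-32, -16, -4)

n = (3, -12, 4), |n|² = 169, and n·Q − 80 = -507.
t = -507/169 = -3, so the foot is Q − t·n = (-41, 20, -16) − (-3)·(3, -12, 4) = (-32, -16, -4).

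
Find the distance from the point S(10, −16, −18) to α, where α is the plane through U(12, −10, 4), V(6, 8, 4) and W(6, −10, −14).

UV = (−6, 18, 0) and UW = (−6, 0, −18), so a normal is n = UV × UW = (−324, −108, 108).
Then n·(10, −16, −18) − (−2376) = −1080.
|n| = √(104976 + 11664 + 11664) = 108√11, so the distance is |-1080|/(108√11) = 10√11/11.

10/√11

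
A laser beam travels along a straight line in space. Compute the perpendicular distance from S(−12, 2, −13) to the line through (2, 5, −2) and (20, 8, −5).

√174

A direction vector is d = (18, 3, −3).
AP = (−14, −3, −11), and AP × d = (42, −240, 12).
|AP × d|² = 59508 and |d|² = 342, so the distance is √(59508/342) = √174.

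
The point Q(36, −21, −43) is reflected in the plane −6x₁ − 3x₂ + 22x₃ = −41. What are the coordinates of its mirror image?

(12, -33, 45)

With n = (−6, −3, 22), the signed offset is (n·Q − (-41))/|n|² = -1058/529 = -2.
Q' = Q − 2t·n = (36, −21, −43) − (-4)·(−6, −3, 22) = (12, −33, 45).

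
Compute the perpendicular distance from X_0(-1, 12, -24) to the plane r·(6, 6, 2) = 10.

4/√19

Normal vector n = (6, 6, 2), and n·(-1, 12, -24) - 10 = 8.
|n| = √(36 + 36 + 4) = 2√19, so the distance is |8|/(2√19) = 4√19/19.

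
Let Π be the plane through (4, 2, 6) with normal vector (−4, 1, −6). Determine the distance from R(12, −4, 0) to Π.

2/√53

The plane has equation n·(r − (4, 2, 6)) = 0, i.e. n·r = -50.
d = |(-4)·12 + 1·(-4) + (-6)·0 − (-50)| / √(16 + 1 + 36) = |-2| / √53 = 2/√53.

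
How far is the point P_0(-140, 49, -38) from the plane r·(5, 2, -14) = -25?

Normal vector n = (5, 2, -14), and n·(-140, 49, -38) - (-25) = -45.
|n| = √(25 + 4 + 196) = 15, so the distance is |-45|/15 = 3.

3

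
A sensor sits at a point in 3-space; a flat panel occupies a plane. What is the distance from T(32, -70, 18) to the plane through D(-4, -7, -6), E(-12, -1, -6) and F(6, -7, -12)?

12√2/5

DE = (-8, 6, 0) and DF = (10, 0, -6), so a normal is n = DE × DF = (-36, -48, -60).
Then n·(32, -70, 18) - 840 = 288.
|n| = √(1296 + 2304 + 3600) = 60√2, so the distance is |288|/(60√2) = 12√2/5.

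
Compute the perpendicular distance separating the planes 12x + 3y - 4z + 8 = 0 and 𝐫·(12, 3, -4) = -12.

4/13

With common normal n = (12, 3, -4) (|n| = 13), the distance is |(-8) − (-12)|/|n| = 4/13.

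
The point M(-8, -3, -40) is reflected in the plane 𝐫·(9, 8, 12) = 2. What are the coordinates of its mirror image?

(28, 29, 8)

n = (9, 8, 12), |n|² = 289, n·M − 2 = -578, so t = -578/289 = -2.
Foot F = M − (-2)·n = (10, 13, -16); the reflection is 2F − M = (28, 29, 8).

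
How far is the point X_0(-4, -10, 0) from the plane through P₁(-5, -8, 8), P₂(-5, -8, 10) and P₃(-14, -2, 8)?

4/√13

P₁P₂ = (0, 0, 2) and P₁P₃ = (-9, 6, 0), so a normal is n = P₁P₂ × P₁P₃ = (-12, -18, 0).
Then n·(-4, -10, 0) - 204 = 24.
|n| = √(144 + 324 + 0) = 6√13, so the distance is |24|/(6√13) = 4√13/13.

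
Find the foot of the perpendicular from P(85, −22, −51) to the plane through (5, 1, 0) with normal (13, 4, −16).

The perpendicular from P has direction n = (13, 4, −16): r = (85, −22, −51) + λ(13, 4, −16).
Substitute into the plane: n·(P + λn) = 69 gives 1833 + 441λ = 69, so λ = -4.
Foot = (85, −22, −51) + (-4)·(13, 4, −16) = (33, −38, 13).

(33, -38, 13)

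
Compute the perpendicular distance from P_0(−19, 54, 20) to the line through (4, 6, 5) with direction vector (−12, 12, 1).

Direction vector d = (−12, 12, 1).
AP = (−23, 48, 15); AP·d = 867, |AP|² = 3058, |d|² = 289.
distance² = |AP|² − (AP·d)²/|d|² = 3058 − 751689/289 = 457, so the distance is √457.

√457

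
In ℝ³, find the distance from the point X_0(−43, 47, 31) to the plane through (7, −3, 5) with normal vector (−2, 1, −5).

The plane has equation n·(r − (7, −3, 5)) = 0, i.e. n·r = -42.
n = (−2, 1, −5); n·P − (-42) = 20; |n| = √30; distance = 20/√30 = 2√30/3.

2√30/3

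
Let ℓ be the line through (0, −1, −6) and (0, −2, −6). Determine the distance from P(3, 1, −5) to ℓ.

√10

A direction vector is d = (0, −1, 0).
AP = (3, 2, 1); AP·d = -2, |AP|² = 14, |d|² = 1.
distance² = |AP|² − (AP·d)²/|d|² = 14 − 4/1 = 10, so the distance is √10.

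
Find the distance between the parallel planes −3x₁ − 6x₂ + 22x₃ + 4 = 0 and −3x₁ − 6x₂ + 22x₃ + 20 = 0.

With common normal n = (−3, −6, 22) (|n| = 23), the distance is |(-4) − (-20)|/|n| = 16/23.

16/23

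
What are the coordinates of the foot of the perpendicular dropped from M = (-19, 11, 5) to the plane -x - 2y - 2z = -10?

(-58/3, 31/3, 13/3)

The perpendicular from M has direction n = (-1, -2, -2): r = (-19, 11, 5) + t(-1, -2, -2).
Substitute into the plane: n·(M + tn) = -10 gives -13 + 9t = -10, so t = 1/3.
Foot = (-19, 11, 5) + (1/3)·(-1, -2, -2) = (-58/3, 31/3, 13/3).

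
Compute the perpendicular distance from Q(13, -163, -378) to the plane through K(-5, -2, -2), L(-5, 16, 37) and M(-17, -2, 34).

7

KL = (0, 18, 39) and KM = (-12, 0, 36), so a normal is n = KL × KM = (648, -468, 216).
n = (648, -468, 216); n·P − (-2736) = 5796; |n| = 828; distance = 5796/828 = 7.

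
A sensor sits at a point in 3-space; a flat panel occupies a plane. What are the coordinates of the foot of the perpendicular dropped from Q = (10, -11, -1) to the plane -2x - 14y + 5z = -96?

n = (-2, -14, 5), |n|² = 225, and n·Q − (-96) = 225.
t = 225/225 = 1, so the foot is Q − t·n = (10, -11, -1) − 1·(-2, -14, 5) = (12, 3, -6).

(12, 3, -6)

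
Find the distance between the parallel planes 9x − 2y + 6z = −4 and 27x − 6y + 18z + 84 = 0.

Divide the second equation by 3 to match normals: 9x − 2y + 6z = -28.
Both planes have normal n = (9, −2, 6), |n| = 11. Any point on the first plane is at distance |(-28) − (-4)|/|n| = 24/11 from the second.

24/11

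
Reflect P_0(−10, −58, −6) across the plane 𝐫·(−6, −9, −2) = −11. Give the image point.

n = (−6, −9, −2), |n|² = 121, n·P_0 − (-11) = 605, so t = 605/121 = 5.
Foot F = P_0 − 5·n = (20, −13, 4); the reflection is 2F − P_0 = (50, 32, 14).

(50, 32, 14)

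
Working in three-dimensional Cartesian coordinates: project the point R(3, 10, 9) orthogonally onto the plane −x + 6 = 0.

(6, 10, 9)

The perpendicular from R has direction n = (−1, 0, 0): r = (3, 10, 9) + t(−1, 0, 0).
Substitute into the plane: n·(R + tn) = -6 gives -3 + 1t = -6, so t = -3.
Foot = (3, 10, 9) + (-3)·(−1, 0, 0) = (6, 10, 9).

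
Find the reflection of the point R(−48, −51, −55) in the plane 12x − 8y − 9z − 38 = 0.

n = (12, −8, −9), |n|² = 289, n·R − 38 = 289, so t = 289/289 = 1.
Foot F = R − 1·n = (−60, −43, −46); the reflection is 2F − R = (−72, −35, −37).

(-72, -35, -37)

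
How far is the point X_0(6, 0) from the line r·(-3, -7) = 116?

134/√58

d = |(-3)·6 + (-7)·0 − 116| / √(9 + 49) = |-134|/√58 = 67√58/29.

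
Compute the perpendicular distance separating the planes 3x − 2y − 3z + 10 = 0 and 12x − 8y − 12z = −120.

Divide the second equation by 4 to match normals: 3x − 2y − 3z = -30.
With common normal n = (3, −2, −3) (|n| = √22), the distance is |(-10) − (-30)|/|n| = 20/√22.

10√22/11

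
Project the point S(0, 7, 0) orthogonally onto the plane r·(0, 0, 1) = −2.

(0, 7, -2)

The perpendicular from S has direction n = (0, 0, 1): r = (0, 7, 0) + μ(0, 0, 1).
Substitute into the plane: n·(S + μn) = -2 gives 0 + 1μ = -2, so μ = -2.
Foot = (0, 7, 0) + (-2)·(0, 0, 1) = (0, 7, −2).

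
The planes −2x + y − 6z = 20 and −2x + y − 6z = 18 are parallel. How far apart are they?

Both planes have normal n = (−2, 1, −6), |n| = √41. Any point on the first plane is at distance |18 − 20|/|n| = 2/√41 = 2√41/41 from the second.

2√41/41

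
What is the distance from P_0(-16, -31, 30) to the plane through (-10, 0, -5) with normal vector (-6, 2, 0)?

The plane has equation n·(r − (-10, 0, -5)) = 0, i.e. n·r = 60.
Then n·(-16, -31, 30) - 60 = -26.
|n| = √(36 + 4 + 0) = 2√10, so the distance is |-26|/(2√10) = 13/√10.

13/√10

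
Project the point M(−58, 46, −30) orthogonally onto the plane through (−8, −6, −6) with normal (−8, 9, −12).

(-26, 10, 18)

n = (−8, 9, −12), |n|² = 289, and n·M − 82 = 1156.
t = 1156/289 = 4, so the foot is M − t·n = (−58, 46, −30) − 4·(−8, 9, −12) = (−26, 10, 18).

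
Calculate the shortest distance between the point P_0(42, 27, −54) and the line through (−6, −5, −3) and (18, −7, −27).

3√145

A direction vector is d = (24, −2, −24).
AP = (48, 32, −51); AP·d = 2312, |AP|² = 5929, |d|² = 1156.
distance² = |AP|² − (AP·d)²/|d|² = 5929 − 5345344/1156 = 1305, so the distance is 3√145.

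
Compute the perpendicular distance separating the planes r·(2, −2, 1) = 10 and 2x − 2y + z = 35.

Both planes have normal n = (2, −2, 1), |n| = 3. Any point on the first plane is at distance |35 − 10|/|n| = 25/3 from the second.

25/3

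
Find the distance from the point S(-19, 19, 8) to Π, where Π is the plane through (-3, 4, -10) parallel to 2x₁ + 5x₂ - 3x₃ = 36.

11/√38

Parallel planes share the normal n = (2, 5, -3); since (-3, 4, -10) lies on the plane, its equation is 2x₁ + 5x₂ - 3x₃ = 44.
Then n·(-19, 19, 8) - 44 = -11.
|n| = √(4 + 25 + 9) = √38, so the distance is |-11|/√38 = 11/√38.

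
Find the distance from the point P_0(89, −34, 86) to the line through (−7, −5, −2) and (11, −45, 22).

A direction vector is d = (18, −40, 24).
AP = (96, −29, 88); AP·d = 5000, |AP|² = 17801, |d|² = 2500.
distance² = |AP|² − (AP·d)²/|d|² = 17801 − 25000000/2500 = 7801, so the distance is √7801.

√7801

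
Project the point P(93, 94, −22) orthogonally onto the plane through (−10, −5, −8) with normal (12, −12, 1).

(1557/17, 1622/17, -376/17)

n = (12, −12, 1), |n|² = 289, and n·P − (-68) = 34.
t = 34/289 = 2/17, so the foot is P − t·n = (93, 94, −22) − (2/17)·(12, −12, 1) = (1557/17, 1622/17, −376/17).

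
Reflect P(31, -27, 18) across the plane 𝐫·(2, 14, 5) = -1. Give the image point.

(35, 1, 28)

n = (2, 14, 5), |n|² = 225, n·P − (-1) = -225, so t = -225/225 = -1.
Foot F = P − (-1)·n = (33, -13, 23); the reflection is 2F − P = (35, 1, 28).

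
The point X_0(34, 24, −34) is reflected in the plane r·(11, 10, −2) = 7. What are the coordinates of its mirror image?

(-32, -36, -22)

n = (11, 10, −2), |n|² = 225, n·X_0 − 7 = 675, so t = 675/225 = 3.
Foot F = X_0 − 3·n = (1, −6, −28); the reflection is 2F − X_0 = (−32, −36, −22).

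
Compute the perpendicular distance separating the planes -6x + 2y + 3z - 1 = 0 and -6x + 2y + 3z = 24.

23/7

Both planes have normal n = (-6, 2, 3), |n| = 7. Any point on the first plane is at distance |24 − 1|/|n| = 23/7 from the second.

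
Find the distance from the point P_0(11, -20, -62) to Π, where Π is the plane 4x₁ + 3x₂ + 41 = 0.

5

Normal vector n = (4, 3, 0), and n·(11, -20, -62) - (-41) = 25.
|n| = √(16 + 9 + 0) = 5, so the distance is |25|/5 = 5.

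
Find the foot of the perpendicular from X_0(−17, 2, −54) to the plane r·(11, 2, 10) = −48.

(16, 8, -24)

n = (11, 2, 10), |n|² = 225, and n·X_0 − (-48) = -675.
t = -675/225 = -3, so the foot is X_0 − t·n = (−17, 2, −54) − (-3)·(11, 2, 10) = (16, 8, −24).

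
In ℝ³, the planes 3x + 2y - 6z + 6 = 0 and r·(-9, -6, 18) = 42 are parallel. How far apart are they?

8/7

Divide the second equation by -3 to match normals: 3x + 2y - 6z = -14.
With common normal n = (3, 2, -6) (|n| = 7), the distance is |(-6) − (-14)|/|n| = 8/7.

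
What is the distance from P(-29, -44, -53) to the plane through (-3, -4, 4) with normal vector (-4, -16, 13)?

1/7

The plane has equation n·(r − (-3, -4, 4)) = 0, i.e. n·r = 128.
d = |(-4)·(-29) + (-16)·(-44) + 13·(-53) − 128| / √(16 + 256 + 169) = |3| / 21 = 1/7.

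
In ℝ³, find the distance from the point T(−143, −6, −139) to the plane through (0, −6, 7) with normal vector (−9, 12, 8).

The plane has equation n·(r − (0, −6, 7)) = 0, i.e. n·r = -16.
d = |(-9)·(-143) + 12·(-6) + 8·(-139) − (-16)| / √(81 + 144 + 64) = |119| / 17 = 7.

7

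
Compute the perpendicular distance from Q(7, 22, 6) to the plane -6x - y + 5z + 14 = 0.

10√62/31

d = |(-6)·7 + (-1)·22 + 5·6 − (-14)| / √(36 + 1 + 25) = |-20| / √62 = 20/√62.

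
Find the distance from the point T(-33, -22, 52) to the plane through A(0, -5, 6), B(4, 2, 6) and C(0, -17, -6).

7/3

AB = (4, 7, 0) and AC = (0, -12, -12), so a normal is n = AB × AC = (-84, 48, -48).
Then n·(-33, -22, 52) - (-528) = -252.
|n| = √(7056 + 2304 + 2304) = 108, so the distance is |-252|/108 = 7/3.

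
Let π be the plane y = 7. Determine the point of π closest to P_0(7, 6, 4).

(7, 7, 4)

The perpendicular from P_0 has direction n = (0, 1, 0): r = (7, 6, 4) + λ(0, 1, 0).
Substitute into the plane: n·(P_0 + λn) = 7 gives 6 + 1λ = 7, so λ = 1.
Foot = (7, 6, 4) + 1·(0, 1, 0) = (7, 7, 4).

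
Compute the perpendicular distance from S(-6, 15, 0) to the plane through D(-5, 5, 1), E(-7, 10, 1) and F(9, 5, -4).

1/15

DE = (-2, 5, 0) and DF = (14, 0, -5), so a normal is n = DE × DF = (-25, -10, -70).
d = |(-25)·(-6) + (-10)·15 + (-70)·0 − 5| / √(625 + 100 + 4900) = |-5| / 75 = 1/15.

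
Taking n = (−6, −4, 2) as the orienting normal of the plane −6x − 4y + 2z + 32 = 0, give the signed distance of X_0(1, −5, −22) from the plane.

√14/14

n·X_0 − (-32) = 2.
|n| = 2√14, so the signed distance is √14/14.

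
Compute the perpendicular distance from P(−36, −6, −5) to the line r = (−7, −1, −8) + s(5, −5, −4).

√611

Direction vector d = (5, −5, −4).
AP = (−29, −5, 3); AP·d = -132, |AP|² = 875, |d|² = 66.
distance² = |AP|² − (AP·d)²/|d|² = 875 − 17424/66 = 611, so the distance is √611.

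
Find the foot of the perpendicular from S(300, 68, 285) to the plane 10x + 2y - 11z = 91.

n = (10, 2, -11), |n|² = 225, and n·S − 91 = -90.
t = -90/225 = -2/5, so the foot is S − t·n = (300, 68, 285) − (-2/5)·(10, 2, -11) = (304, 344/5, 1403/5).

(304, 344/5, 1403/5)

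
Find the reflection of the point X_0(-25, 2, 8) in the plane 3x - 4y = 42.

With n = (3, -4, 0), the signed offset is (n·X_0 − 42)/|n|² = -125/25 = -5.
X_0' = X_0 − 2t·n = (-25, 2, 8) − (-10)·(3, -4, 0) = (5, -38, 8).

(5, -38, 8)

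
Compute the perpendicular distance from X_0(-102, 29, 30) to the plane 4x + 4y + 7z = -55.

Normal vector n = (4, 4, 7), and n·(-102, 29, 30) - (-55) = -27.
|n| = √(16 + 16 + 49) = 9, so the distance is |-27|/9 = 3.

3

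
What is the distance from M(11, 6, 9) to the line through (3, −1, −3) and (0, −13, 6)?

A direction vector is d = (−3, −12, 9).
AP = (8, 7, 12), and AP × d = (207, −108, −75).
|AP × d|² = 60138 and |d|² = 234, so the distance is √(60138/234) = √257.

√257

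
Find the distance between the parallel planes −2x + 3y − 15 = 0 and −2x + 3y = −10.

With common normal n = (−2, 3, 0) (|n| = √13), the distance is |15 − (-10)|/|n| = 25/√13.

25/√13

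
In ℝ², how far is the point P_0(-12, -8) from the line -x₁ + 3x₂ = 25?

37√10/10

d = |(-1)·(-12) + 3·(-8) − 25| / √(1 + 9) = |-37|/√10 = 37/√10.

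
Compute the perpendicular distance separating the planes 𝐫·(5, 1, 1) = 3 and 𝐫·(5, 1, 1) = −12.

5√3/3

Both planes have normal n = (5, 1, 1), |n| = 3√3. Any point on the first plane is at distance |(-12) − 3|/|n| = 15/(3√3) = 5/√3 from the second.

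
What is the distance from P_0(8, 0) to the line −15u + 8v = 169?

17

The normal to the line is n = (−15, 8) with |n| = 17.
|n·P_0 − 169| = |-120 − 169| = 289, so the distance is 289/17 = 17.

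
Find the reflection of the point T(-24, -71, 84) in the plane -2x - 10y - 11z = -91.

(-76/3, -233/3, 230/3)

n = (-2, -10, -11), |n|² = 225, n·T − (-91) = -75, so t = -75/225 = -1/3.
Foot F = T − (-1/3)·n = (-74/3, -223/3, 241/3); the reflection is 2F − T = (-76/3, -233/3, 230/3).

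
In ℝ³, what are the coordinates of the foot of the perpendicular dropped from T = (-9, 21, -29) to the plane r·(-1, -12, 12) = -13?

The perpendicular from T has direction n = (-1, -12, 12): r = (-9, 21, -29) + λ(-1, -12, 12).
Substitute into the plane: n·(T + λn) = -13 gives -591 + 289λ = -13, so λ = 2.
Foot = (-9, 21, -29) + 2·(-1, -12, 12) = (-11, -3, -5).

(-11, -3, -5)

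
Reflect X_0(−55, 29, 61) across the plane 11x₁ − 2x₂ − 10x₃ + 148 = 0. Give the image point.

n = (11, −2, −10), |n|² = 225, n·X_0 − (-148) = -1125, so t = -1125/225 = -5.
Foot F = X_0 − (-5)·n = (0, 19, 11); the reflection is 2F − X_0 = (55, 9, −39).

(55, 9, -39)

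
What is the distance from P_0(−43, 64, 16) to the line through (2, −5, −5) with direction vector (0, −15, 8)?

3√514

Direction vector d = (0, −15, 8).
AP = (−45, 69, 21), and AP × d = (867, 360, 675).
|AP × d|² = 1336914 and |d|² = 289, so the distance is √(1336914/289) = √4626 = 3√514.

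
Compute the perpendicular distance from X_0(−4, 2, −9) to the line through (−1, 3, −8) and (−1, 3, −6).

√10

A direction vector is d = (0, 0, 2).
AP = (−3, −1, −1); AP·d = -2, |AP|² = 11, |d|² = 4.
distance² = |AP|² − (AP·d)²/|d|² = 11 − 4/4 = 10, so the distance is √10.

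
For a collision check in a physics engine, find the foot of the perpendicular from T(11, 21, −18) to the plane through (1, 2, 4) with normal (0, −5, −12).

n = (0, −5, −12), |n|² = 169, and n·T − (-58) = 169.
t = 169/169 = 1, so the foot is T − t·n = (11, 21, −18) − 1·(0, −5, −12) = (11, 26, −6).

(11, 26, -6)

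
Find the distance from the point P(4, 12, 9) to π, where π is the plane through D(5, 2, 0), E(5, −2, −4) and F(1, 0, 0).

DE = (0, −4, −4) and DF = (−4, −2, 0), so a normal is n = DE × DF = (−8, 16, −16).
Then n·(4, 12, 9) − (−8) = 24.
|n| = √(64 + 256 + 256) = 24, so the distance is |24|/24 = 1.

1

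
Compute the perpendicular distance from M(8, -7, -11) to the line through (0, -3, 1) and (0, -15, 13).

8√3

A direction vector is d = (0, -12, 12).
AP = (8, -4, -12), and AP × d = (-192, -96, -96).
|AP × d|² = 55296 and |d|² = 288, so the distance is √(55296/288) = √192 = 8√3.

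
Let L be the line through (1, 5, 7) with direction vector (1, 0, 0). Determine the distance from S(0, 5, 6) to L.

1

Direction vector d = (1, 0, 0).
AP = (−1, 0, −1), and AP × d = (0, −1, 0).
|AP × d|² = 1 and |d|² = 1, so the distance is √1 = 1.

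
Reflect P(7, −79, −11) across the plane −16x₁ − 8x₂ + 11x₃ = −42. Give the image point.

n = (−16, −8, 11), |n|² = 441, n·P − (-42) = 441, so t = 441/441 = 1.
Foot F = P − 1·n = (23, −71, −22); the reflection is 2F − P = (39, −63, −33).

(39, -63, -33)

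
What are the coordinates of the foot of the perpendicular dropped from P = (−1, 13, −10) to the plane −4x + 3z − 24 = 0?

(-9, 13, -4)

The perpendicular from P has direction n = (−4, 0, 3): r = (−1, 13, −10) + λ(−4, 0, 3).
Substitute into the plane: n·(P + λn) = 24 gives -26 + 25λ = 24, so λ = 2.
Foot = (−1, 13, −10) + 2·(−4, 0, 3) = (−9, 13, −4).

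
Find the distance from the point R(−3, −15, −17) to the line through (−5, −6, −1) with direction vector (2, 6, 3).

√145

Direction vector d = (2, 6, 3).
AP = (2, −9, −16); AP·d = -98, |AP|² = 341, |d|² = 49.
distance² = |AP|² − (AP·d)²/|d|² = 341 − 9604/49 = 145, so the distance is √145.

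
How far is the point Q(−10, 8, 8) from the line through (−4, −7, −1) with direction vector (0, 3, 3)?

Direction vector d = (0, 3, 3).
AP = (−6, 15, 9), and AP × d = (18, 18, −18).
|AP × d|² = 972 and |d|² = 18, so the distance is √(972/18) = √54 = 3√6.

3√6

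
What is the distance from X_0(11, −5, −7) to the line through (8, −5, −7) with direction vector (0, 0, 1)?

3

Direction vector d = (0, 0, 1).
AP = (3, 0, 0), and AP × d = (0, −3, 0).
|AP × d|² = 9 and |d|² = 1, so the distance is √9 = 3.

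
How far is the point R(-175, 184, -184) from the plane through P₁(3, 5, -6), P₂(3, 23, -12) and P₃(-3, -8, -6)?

8

P₁P₂ = (0, 18, -6) and P₁P₃ = (-6, -13, 0), so a normal is n = P₁P₂ × P₁P₃ = (-78, 36, 108).
n = (-78, 36, 108); n·P − (-702) = 1104; |n| = 138; distance = 1104/138 = 8.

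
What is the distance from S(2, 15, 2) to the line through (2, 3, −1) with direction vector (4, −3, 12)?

Direction vector d = (4, −3, 12).
AP = (0, 12, 3), and AP × d = (153, 12, −48).
|AP × d|² = 25857 and |d|² = 169, so the distance is √(25857/169) = √153 = 3√17.

3√17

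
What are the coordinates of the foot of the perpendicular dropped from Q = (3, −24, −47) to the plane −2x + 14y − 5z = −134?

(81/25, -642/25, -232/5)

The perpendicular from Q has direction n = (−2, 14, −5): r = (3, −24, −47) + t(−2, 14, −5).
Substitute into the plane: n·(Q + tn) = -134 gives -107 + 225t = -134, so t = -3/25.
Foot = (3, −24, −47) + (-3/25)·(−2, 14, −5) = (81/25, −642/25, −232/5).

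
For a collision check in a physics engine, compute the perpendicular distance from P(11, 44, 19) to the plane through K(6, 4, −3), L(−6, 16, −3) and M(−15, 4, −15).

26/9

KL = (−12, 12, 0) and KM = (−21, 0, −12), so a normal is n = KL × KM = (−144, −144, 252).
n = (−144, −144, 252); n·P − (-2196) = -936; |n| = 324; distance = 936/324 = 26/9.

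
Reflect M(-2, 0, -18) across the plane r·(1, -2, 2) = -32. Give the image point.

With n = (1, -2, 2), the signed offset is (n·M − (-32))/|n|² = -6/9 = -2/3.
M' = M − 2t·n = (-2, 0, -18) − (-4/3)·(1, -2, 2) = (-2/3, -8/3, -46/3).

(-2/3, -8/3, -46/3)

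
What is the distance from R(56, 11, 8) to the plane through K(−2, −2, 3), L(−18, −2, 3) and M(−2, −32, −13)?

KL = (−16, 0, 0) and KM = (0, −30, −16), so a normal is n = KL × KM = (0, −256, 480).
Then n·(56, 11, 8) − 1952 = −928.
|n| = √(0 + 65536 + 230400) = 544, so the distance is |-928|/544 = 29/17.

29/17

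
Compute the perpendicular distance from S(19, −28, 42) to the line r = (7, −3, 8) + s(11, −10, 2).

Direction vector d = (11, −10, 2).
AP = (12, −25, 34), and AP × d = (290, 350, 155).
|AP × d|² = 230625 and |d|² = 225, so the distance is √(230625/225) = √1025 = 5√41.

5√41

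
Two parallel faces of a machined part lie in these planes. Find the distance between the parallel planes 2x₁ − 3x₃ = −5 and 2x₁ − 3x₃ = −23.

18/√13

With common normal n = (2, 0, −3) (|n| = √13), the distance is |(-5) − (-23)|/|n| = 18/√13 = 18√13/13.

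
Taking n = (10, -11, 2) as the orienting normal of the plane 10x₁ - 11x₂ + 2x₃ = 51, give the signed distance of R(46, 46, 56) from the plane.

1

n·R − 51 = 15.
|n| = 15, so the signed distance is 15/15 = 1.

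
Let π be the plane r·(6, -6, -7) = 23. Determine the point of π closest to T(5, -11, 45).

n = (6, -6, -7), |n|² = 121, and n·T − 23 = -242.
t = -242/121 = -2, so the foot is T − t·n = (5, -11, 45) − (-2)·(6, -6, -7) = (17, -23, 31).

(17, -23, 31)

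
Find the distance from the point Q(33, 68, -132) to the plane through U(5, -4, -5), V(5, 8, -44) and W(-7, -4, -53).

UV = (0, 12, -39) and UW = (-12, 0, -48), so a normal is n = UV × UW = (-576, 468, 144).
Then n·(33, 68, -132) - (-5472) = -720.
|n| = √(331776 + 219024 + 20736) = 756, so the distance is |-720|/756 = 20/21.

20/21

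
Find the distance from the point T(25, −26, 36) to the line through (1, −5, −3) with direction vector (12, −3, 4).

Direction vector d = (12, −3, 4).
AP = (24, −21, 39); AP·d = 507, |AP|² = 2538, |d|² = 169.
distance² = |AP|² − (AP·d)²/|d|² = 2538 − 257049/169 = 1017, so the distance is 3√113.

3√113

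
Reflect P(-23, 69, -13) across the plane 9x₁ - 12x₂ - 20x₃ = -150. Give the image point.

With n = (9, -12, -20), the signed offset is (n·P − (-150))/|n|² = -625/625 = -1.
P' = P − 2t·n = (-23, 69, -13) − (-2)·(9, -12, -20) = (-5, 45, -53).

(-5, 45, -53)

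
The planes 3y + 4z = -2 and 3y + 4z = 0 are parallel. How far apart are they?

2/5

Both planes have normal n = (0, 3, 4), |n| = 5. Any point on the first plane is at distance |0 − (-2)|/|n| = 2/5 from the second.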